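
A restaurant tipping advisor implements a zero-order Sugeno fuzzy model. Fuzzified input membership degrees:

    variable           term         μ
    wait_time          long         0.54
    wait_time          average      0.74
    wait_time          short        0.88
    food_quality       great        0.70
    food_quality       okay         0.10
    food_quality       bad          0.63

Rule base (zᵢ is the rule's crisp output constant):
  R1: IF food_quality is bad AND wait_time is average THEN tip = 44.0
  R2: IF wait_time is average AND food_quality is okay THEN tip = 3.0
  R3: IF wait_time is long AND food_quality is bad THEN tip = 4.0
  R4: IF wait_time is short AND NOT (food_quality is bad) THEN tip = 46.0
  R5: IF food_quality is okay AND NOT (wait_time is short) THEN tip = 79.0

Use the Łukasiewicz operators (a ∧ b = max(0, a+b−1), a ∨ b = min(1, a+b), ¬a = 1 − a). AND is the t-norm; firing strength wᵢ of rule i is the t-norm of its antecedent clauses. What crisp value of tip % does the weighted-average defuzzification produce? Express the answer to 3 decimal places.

R1 (z=44.0): bad=0.63, average=0.74; AND[max(0, a+b−1)] → w = 0.37
R2 (z=3.0): average=0.74, okay=0.10; AND[max(0, a+b−1)] → w = 0.00
R3 (z=4.0): long=0.54, bad=0.63; AND[max(0, a+b−1)] → w = 0.17
R4 (z=46.0): short=0.88, ¬bad=1−0.63=0.37; AND[max(0, a+b−1)] → w = 0.25
R5 (z=79.0): okay=0.10, ¬short=1−0.88=0.12; AND[max(0, a+b−1)] → w = 0.00
Weighted average = (0.37·44.0 + 0.00·3.0 + 0.17·4.0 + 0.25·46.0 + 0.00·79.0) / (0.37 + 0.00 + 0.17 + 0.25 + 0.00)
  = 28.4600 / 0.7900 = 36.025

36.025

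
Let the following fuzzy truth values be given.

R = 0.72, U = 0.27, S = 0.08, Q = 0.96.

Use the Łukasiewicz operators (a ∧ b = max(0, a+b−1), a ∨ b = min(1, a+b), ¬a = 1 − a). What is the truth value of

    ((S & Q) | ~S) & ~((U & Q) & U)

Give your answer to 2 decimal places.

0.96

S & Q = max(0, a+b−1) on (0.08, 0.96) = 0.04
~S = 1 − 0.08 = 0.92
(S & Q) | ~S = min(1, a+b) on (0.04, 0.92) = 0.96
U & Q = max(0, a+b−1) on (0.27, 0.96) = 0.23
(U & Q) & U = max(0, a+b−1) on (0.23, 0.27) = 0.00
~((U & Q) & U) = 1 − 0.00 = 1.00
((S & Q) | ~S) & ~((U & Q) & U) = max(0, a+b−1) on (0.96, 1.00) = 0.96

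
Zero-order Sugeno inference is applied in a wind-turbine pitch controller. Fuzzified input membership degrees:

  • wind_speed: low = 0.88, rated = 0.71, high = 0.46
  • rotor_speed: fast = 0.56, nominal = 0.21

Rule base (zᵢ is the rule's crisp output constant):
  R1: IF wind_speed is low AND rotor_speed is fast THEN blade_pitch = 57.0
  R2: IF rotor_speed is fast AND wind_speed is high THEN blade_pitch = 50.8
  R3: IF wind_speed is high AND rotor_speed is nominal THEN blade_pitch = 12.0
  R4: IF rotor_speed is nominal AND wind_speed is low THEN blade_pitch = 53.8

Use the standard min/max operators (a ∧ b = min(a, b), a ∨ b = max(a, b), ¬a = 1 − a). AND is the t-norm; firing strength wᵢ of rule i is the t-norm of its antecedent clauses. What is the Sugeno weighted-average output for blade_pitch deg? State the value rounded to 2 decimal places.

47.99

R1 (z=57.0): low=0.88, fast=0.56; AND[min(a, b)] → w = 0.56
R2 (z=50.8): fast=0.56, high=0.46; AND[min(a, b)] → w = 0.46
R3 (z=12.0): high=0.46, nominal=0.21; AND[min(a, b)] → w = 0.21
R4 (z=53.8): nominal=0.21, low=0.88; AND[min(a, b)] → w = 0.21
Weighted average = (0.56·57.0 + 0.46·50.8 + 0.21·12.0 + 0.21·53.8) / (0.56 + 0.46 + 0.21 + 0.21)
  = 69.1060 / 1.4400 = 47.99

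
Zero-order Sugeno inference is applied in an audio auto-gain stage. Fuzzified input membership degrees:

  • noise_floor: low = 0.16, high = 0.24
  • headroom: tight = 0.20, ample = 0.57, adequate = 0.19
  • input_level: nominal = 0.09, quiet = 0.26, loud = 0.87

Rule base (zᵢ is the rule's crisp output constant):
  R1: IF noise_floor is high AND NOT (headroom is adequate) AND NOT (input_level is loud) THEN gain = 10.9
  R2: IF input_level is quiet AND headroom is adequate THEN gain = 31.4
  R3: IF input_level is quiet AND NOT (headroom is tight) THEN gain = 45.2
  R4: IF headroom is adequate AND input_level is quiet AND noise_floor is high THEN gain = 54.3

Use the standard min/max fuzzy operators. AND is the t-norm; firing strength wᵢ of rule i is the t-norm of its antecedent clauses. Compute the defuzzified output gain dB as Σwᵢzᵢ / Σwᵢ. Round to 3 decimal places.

38.249

R1 (z=10.9): high=0.24, ¬adequate=1−0.19=0.81, ¬loud=1−0.87=0.13; AND[min(a, b)] → w = 0.13
R2 (z=31.4): quiet=0.26, adequate=0.19; AND[min(a, b)] → w = 0.19
R3 (z=45.2): quiet=0.26, ¬tight=1−0.20=0.80; AND[min(a, b)] → w = 0.26
R4 (z=54.3): adequate=0.19, quiet=0.26, high=0.24; AND[min(a, b)] → w = 0.19
Weighted average = (0.13·10.9 + 0.19·31.4 + 0.26·45.2 + 0.19·54.3) / (0.13 + 0.19 + 0.26 + 0.19)
  = 29.4520 / 0.7700 = 38.249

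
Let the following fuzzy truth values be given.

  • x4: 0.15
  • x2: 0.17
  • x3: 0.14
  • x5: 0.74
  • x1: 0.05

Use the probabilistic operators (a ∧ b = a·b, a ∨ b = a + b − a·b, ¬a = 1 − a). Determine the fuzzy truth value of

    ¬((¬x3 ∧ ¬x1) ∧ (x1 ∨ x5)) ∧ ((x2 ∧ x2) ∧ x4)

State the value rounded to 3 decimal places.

¬x3 = 1 − 0.1400 = 0.8600
¬x1 = 1 − 0.0500 = 0.9500
¬x3 ∧ ¬x1 = a·b on (0.8600, 0.9500) = 0.8170
x1 ∨ x5 = a + b − a·b on (0.0500, 0.7400) = 0.7530
(¬x3 ∧ ¬x1) ∧ (x1 ∨ x5) = a·b on (0.8170, 0.7530) = 0.6152
¬((¬x3 ∧ ¬x1) ∧ (x1 ∨ x5)) = 1 − 0.6152 = 0.3848
x2 ∧ x2 = a·b on (0.1700, 0.1700) = 0.0289
(x2 ∧ x2) ∧ x4 = a·b on (0.0289, 0.1500) = 0.0043
¬((¬x3 ∧ ¬x1) ∧ (x1 ∨ x5)) ∧ ((x2 ∧ x2) ∧ x4) = a·b on (0.3848, 0.0043) = 0.0017

0.002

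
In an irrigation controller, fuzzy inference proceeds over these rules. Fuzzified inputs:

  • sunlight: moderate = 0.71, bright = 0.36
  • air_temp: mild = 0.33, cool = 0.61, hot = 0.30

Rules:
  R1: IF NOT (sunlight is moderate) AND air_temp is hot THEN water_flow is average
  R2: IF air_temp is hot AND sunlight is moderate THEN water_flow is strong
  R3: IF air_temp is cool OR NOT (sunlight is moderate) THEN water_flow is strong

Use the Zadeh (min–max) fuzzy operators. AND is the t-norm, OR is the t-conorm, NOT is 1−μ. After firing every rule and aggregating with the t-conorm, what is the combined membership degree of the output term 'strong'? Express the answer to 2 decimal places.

0.61

R1: ¬moderate=1−0.71=0.29, hot=0.30; AND[min(a, b)] → w = 0.29
R2: hot=0.30, moderate=0.71; AND[min(a, b)] → w = 0.30
R3: cool=0.61, ¬moderate=1−0.71=0.29; OR[max(a, b)] → w = 0.61
Rules with consequent 'strong': {R2, R3} → strengths 0.30, 0.61
Aggregate via t-conorm [max(a, b)]: 0.61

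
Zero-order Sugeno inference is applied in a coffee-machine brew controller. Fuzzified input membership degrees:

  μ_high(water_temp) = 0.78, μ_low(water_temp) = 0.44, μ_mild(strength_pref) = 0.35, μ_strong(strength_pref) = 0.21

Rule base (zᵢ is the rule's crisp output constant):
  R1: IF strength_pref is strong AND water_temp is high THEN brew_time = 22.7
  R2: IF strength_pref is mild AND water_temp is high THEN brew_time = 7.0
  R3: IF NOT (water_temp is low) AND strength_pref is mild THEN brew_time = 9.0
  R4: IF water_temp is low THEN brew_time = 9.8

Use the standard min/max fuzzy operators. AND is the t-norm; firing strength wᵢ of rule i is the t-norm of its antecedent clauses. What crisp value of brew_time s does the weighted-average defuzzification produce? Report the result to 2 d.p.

10.87

R1 (z=22.7): strong=0.21, high=0.78; AND[min(a, b)] → w = 0.21
R2 (z=7.0): mild=0.35, high=0.78; AND[min(a, b)] → w = 0.35
R3 (z=9.0): ¬low=1−0.44=0.56, mild=0.35; AND[min(a, b)] → w = 0.35
R4 (z=9.8): low=0.44 → w = 0.44
Weighted average = (0.21·22.7 + 0.35·7.0 + 0.35·9.0 + 0.44·9.8) / (0.21 + 0.35 + 0.35 + 0.44)
  = 14.6790 / 1.3500 = 10.87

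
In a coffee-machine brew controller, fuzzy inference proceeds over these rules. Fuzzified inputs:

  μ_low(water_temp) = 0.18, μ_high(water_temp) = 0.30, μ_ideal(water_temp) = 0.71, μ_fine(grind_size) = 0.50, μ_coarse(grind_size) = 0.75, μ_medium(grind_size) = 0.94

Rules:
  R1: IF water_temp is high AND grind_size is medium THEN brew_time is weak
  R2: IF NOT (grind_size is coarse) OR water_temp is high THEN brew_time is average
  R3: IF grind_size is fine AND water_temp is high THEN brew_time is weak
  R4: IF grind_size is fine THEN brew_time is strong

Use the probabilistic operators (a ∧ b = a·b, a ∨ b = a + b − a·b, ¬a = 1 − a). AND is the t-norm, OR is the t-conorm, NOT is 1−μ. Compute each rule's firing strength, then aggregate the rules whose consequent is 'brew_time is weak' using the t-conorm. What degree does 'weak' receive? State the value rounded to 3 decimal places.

R1: high=0.30, medium=0.94; AND[a·b] → w = 0.2820
R2: ¬coarse=1−0.75=0.25, high=0.30; OR[a + b − a·b] → w = 0.4750
R3: fine=0.50, high=0.30; AND[a·b] → w = 0.1500
R4: fine=0.50 → w = 0.5000
Rules with consequent 'weak': {R1, R3} → strengths 0.2820, 0.1500
Aggregate via t-conorm [a + b − a·b]: 0.3897

0.390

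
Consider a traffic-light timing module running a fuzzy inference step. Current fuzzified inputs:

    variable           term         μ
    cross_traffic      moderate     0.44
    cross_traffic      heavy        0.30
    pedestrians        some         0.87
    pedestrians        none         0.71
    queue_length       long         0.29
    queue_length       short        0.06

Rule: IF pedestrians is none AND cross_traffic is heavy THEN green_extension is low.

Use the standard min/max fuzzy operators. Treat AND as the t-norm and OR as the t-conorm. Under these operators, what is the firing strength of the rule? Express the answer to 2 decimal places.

0.30

firing strength: none=0.71, heavy=0.30; AND[min(a, b)] → w = 0.30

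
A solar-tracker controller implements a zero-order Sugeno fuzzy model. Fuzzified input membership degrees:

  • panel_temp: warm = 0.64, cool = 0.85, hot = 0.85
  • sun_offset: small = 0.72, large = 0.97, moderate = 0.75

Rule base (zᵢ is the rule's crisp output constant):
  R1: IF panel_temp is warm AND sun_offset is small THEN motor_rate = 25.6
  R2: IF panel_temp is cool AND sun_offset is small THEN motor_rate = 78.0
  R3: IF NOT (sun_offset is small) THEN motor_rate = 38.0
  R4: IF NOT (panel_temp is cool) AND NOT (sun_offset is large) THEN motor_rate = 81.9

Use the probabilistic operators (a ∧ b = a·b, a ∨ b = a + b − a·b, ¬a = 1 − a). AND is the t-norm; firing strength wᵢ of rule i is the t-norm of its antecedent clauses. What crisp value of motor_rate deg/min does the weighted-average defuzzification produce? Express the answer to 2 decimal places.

51.97

R1 (z=25.6): warm=0.64, small=0.72; AND[a·b] → w = 0.4608
R2 (z=78.0): cool=0.85, small=0.72; AND[a·b] → w = 0.6120
R3 (z=38.0): ¬small=1−0.72=0.28 → w = 0.2800
R4 (z=81.9): ¬cool=1−0.85=0.15, ¬large=1−0.97=0.03; AND[a·b] → w = 0.0045
Weighted average = (0.4608·25.6 + 0.6120·78.0 + 0.2800·38.0 + 0.0045·81.9) / (0.4608 + 0.6120 + 0.2800 + 0.0045)
  = 70.5410 / 1.3573 = 51.97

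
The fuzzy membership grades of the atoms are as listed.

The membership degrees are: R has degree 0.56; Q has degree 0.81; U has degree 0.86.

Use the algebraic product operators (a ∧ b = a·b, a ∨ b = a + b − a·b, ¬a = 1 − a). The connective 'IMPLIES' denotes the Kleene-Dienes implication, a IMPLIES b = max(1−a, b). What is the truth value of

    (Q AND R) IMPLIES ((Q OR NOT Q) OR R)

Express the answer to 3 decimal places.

Q AND R = a·b on (0.8100, 0.5600) = 0.4536
NOT Q = 1 − 0.8100 = 0.1900
Q OR NOT Q = a + b − a·b on (0.8100, 0.1900) = 0.8461
(Q OR NOT Q) OR R = a + b − a·b on (0.8461, 0.5600) = 0.9323
(Q AND R) IMPLIES ((Q OR NOT Q) OR R)  [Kleene-Dienes: max(1−a, b)] with a=0.4536, b=0.9323 → 0.9323

0.932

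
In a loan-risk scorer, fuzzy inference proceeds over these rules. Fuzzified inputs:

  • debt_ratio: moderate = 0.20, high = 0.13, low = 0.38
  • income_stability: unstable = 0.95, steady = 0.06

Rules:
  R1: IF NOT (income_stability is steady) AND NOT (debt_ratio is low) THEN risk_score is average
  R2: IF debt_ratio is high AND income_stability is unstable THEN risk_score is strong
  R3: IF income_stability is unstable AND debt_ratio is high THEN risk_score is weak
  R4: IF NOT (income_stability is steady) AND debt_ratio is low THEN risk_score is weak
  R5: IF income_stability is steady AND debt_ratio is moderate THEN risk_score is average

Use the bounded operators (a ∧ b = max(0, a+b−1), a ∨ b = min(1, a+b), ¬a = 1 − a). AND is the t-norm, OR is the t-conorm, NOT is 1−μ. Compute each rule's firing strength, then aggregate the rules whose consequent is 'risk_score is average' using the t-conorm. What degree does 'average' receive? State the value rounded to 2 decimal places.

R1: ¬steady=1−0.06=0.94, ¬low=1−0.38=0.62; AND[max(0, a+b−1)] → w = 0.56
R2: high=0.13, unstable=0.95; AND[max(0, a+b−1)] → w = 0.08
R3: unstable=0.95, high=0.13; AND[max(0, a+b−1)] → w = 0.08
R4: ¬steady=1−0.06=0.94, low=0.38; AND[max(0, a+b−1)] → w = 0.32
R5: steady=0.06, moderate=0.20; AND[max(0, a+b−1)] → w = 0.00
Rules with consequent 'average': {R1, R5} → strengths 0.56, 0.00
Aggregate via t-conorm [min(1, a+b)]: 0.56

0.56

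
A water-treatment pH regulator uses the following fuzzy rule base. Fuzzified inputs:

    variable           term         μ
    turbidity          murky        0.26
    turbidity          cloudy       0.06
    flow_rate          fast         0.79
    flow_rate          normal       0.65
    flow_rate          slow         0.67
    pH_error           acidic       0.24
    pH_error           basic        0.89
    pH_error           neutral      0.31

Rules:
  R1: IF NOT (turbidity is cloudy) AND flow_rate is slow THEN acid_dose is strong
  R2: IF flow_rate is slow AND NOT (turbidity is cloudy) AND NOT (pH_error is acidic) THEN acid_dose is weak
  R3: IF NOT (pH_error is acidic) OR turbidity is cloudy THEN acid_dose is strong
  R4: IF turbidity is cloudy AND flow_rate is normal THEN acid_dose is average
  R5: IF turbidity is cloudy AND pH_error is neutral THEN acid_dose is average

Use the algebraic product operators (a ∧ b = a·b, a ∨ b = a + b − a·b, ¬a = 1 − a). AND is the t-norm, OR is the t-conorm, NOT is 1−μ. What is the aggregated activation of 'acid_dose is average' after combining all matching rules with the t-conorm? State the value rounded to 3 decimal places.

0.057

R1: ¬cloudy=1−0.06=0.94, slow=0.67; AND[a·b] → w = 0.6298
R2: slow=0.67, ¬cloudy=1−0.06=0.94, ¬acidic=1−0.24=0.76; AND[a·b] → w = 0.4786
R3: ¬acidic=1−0.24=0.76, cloudy=0.06; OR[a + b − a·b] → w = 0.7744
R4: cloudy=0.06, normal=0.65; AND[a·b] → w = 0.0390
R5: cloudy=0.06, neutral=0.31; AND[a·b] → w = 0.0186
Rules with consequent 'average': {R4, R5} → strengths 0.0390, 0.0186
Aggregate via t-conorm [a + b − a·b]: 0.0569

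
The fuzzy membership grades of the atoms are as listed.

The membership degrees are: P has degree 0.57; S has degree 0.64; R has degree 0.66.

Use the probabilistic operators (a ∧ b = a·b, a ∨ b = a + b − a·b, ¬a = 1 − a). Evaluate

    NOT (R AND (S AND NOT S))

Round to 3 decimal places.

0.848

NOT S = 1 − 0.6400 = 0.3600
S AND NOT S = a·b on (0.6400, 0.3600) = 0.2304
R AND (S AND NOT S) = a·b on (0.6600, 0.2304) = 0.1521
NOT (R AND (S AND NOT S)) = 1 − 0.1521 = 0.8479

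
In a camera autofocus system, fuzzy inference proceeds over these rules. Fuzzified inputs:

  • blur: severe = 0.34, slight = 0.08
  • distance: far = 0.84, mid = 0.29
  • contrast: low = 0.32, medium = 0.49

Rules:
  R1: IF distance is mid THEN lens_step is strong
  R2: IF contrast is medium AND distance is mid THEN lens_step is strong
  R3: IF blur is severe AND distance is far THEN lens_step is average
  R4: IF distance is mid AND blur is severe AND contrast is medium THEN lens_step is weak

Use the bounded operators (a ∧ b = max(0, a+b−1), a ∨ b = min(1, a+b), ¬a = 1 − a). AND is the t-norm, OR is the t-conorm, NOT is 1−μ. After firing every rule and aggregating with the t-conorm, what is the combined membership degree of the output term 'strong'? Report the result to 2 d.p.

R1: mid=0.29 → w = 0.29
R2: medium=0.49, mid=0.29; AND[max(0, a+b−1)] → w = 0.00
R3: severe=0.34, far=0.84; AND[max(0, a+b−1)] → w = 0.18
R4: mid=0.29, severe=0.34, medium=0.49; AND[max(0, a+b−1)] → w = 0.00
Rules with consequent 'strong': {R1, R2} → strengths 0.29, 0.00
Aggregate via t-conorm [min(1, a+b)]: 0.29

0.29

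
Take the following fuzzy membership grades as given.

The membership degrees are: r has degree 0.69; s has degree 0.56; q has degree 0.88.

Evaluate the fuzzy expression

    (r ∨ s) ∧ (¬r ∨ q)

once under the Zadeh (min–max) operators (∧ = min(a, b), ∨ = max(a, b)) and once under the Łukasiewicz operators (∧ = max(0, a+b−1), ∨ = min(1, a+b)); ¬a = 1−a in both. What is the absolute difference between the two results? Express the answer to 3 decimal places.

Under Zadeh (min–max):
  r ∨ s = max(a, b) on (0.69, 0.56) = 0.69
  ¬r = 1 − 0.69 = 0.31
  ¬r ∨ q = max(a, b) on (0.31, 0.88) = 0.88
  (r ∨ s) ∧ (¬r ∨ q) = min(a, b) on (0.69, 0.88) = 0.69
  → value = 0.6900
Under Łukasiewicz:
  r ∨ s = min(1, a+b) on (0.69, 0.56) = 1.00
  ¬r = 1 − 0.69 = 0.31
  ¬r ∨ q = min(1, a+b) on (0.31, 0.88) = 1.00
  (r ∨ s) ∧ (¬r ∨ q) = max(0, a+b−1) on (1.00, 1.00) = 1.00
  → value = 1.0000
|0.6900 − 1.0000| = 0.310

0.310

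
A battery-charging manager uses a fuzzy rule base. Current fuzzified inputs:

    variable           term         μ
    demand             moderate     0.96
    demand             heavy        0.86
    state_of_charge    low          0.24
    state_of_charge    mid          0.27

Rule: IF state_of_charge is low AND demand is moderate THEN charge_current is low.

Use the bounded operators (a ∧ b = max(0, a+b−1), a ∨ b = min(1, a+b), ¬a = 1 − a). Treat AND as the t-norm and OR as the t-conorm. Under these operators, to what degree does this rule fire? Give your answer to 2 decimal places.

firing strength: low=0.24, moderate=0.96; AND[max(0, a+b−1)] → w = 0.20

0.20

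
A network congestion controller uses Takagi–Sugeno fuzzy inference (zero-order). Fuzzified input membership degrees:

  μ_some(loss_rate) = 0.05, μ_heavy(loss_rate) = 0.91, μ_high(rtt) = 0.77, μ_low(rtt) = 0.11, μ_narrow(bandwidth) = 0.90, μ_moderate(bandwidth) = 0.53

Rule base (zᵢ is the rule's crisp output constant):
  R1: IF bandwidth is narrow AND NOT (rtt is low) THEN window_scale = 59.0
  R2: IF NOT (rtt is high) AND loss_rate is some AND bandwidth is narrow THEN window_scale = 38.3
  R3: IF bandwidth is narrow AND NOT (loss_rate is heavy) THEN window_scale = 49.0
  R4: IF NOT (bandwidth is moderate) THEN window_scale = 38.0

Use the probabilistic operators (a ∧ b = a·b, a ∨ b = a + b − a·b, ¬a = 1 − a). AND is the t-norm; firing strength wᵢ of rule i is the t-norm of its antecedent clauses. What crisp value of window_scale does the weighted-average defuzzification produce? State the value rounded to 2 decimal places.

R1 (z=59.0): narrow=0.90, ¬low=1−0.11=0.89; AND[a·b] → w = 0.8010
R2 (z=38.3): ¬high=1−0.77=0.23, some=0.05, narrow=0.90; AND[a·b] → w = 0.0103
R3 (z=49.0): narrow=0.90, ¬heavy=1−0.91=0.09; AND[a·b] → w = 0.0810
R4 (z=38.0): ¬moderate=1−0.53=0.47 → w = 0.4700
Weighted average = (0.8010·59.0 + 0.0103·38.3 + 0.0810·49.0 + 0.4700·38.0) / (0.8010 + 0.0103 + 0.0810 + 0.4700)
  = 69.4844 / 1.3623 = 51.00

51.00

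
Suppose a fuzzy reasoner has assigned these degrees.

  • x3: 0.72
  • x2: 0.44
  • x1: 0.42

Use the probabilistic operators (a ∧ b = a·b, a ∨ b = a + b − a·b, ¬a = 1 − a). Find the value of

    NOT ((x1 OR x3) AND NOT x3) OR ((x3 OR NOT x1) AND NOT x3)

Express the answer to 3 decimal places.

x1 OR x3 = a + b − a·b on (0.4200, 0.7200) = 0.8376
NOT x3 = 1 − 0.7200 = 0.2800
(x1 OR x3) AND NOT x3 = a·b on (0.8376, 0.2800) = 0.2345
NOT ((x1 OR x3) AND NOT x3) = 1 − 0.2345 = 0.7655
NOT x1 = 1 − 0.4200 = 0.5800
x3 OR NOT x1 = a + b − a·b on (0.7200, 0.5800) = 0.8824
NOT x3 = 1 − 0.7200 = 0.2800
(x3 OR NOT x1) AND NOT x3 = a·b on (0.8824, 0.2800) = 0.2471
NOT ((x1 OR x3) AND NOT x3) OR ((x3 OR NOT x1) AND NOT x3) = a + b − a·b on (0.7655, 0.2471) = 0.8234

0.823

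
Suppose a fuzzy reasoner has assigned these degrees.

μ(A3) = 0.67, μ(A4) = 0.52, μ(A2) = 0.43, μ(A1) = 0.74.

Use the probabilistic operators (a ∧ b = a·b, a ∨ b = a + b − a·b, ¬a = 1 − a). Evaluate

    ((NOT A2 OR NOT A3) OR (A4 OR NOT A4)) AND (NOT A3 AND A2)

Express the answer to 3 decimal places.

NOT A2 = 1 − 0.4300 = 0.5700
NOT A3 = 1 − 0.6700 = 0.3300
NOT A2 OR NOT A3 = a + b − a·b on (0.5700, 0.3300) = 0.7119
NOT A4 = 1 − 0.5200 = 0.4800
A4 OR NOT A4 = a + b − a·b on (0.5200, 0.4800) = 0.7504
(NOT A2 OR NOT A3) OR (A4 OR NOT A4) = a + b − a·b on (0.7119, 0.7504) = 0.9281
NOT A3 = 1 − 0.6700 = 0.3300
NOT A3 AND A2 = a·b on (0.3300, 0.4300) = 0.1419
((NOT A2 OR NOT A3) OR (A4 OR NOT A4)) AND (NOT A3 AND A2) = a·b on (0.9281, 0.1419) = 0.1317

0.132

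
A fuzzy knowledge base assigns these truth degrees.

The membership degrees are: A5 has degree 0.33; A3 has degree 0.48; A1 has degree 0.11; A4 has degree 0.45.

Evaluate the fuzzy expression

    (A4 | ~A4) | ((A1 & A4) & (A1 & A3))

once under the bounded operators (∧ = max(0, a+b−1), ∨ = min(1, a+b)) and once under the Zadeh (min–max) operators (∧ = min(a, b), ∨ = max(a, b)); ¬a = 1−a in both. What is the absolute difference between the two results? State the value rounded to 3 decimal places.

Under bounded:
  ~A4 = 1 − 0.45 = 0.55
  A4 | ~A4 = min(1, a+b) on (0.45, 0.55) = 1.00
  A1 & A4 = max(0, a+b−1) on (0.11, 0.45) = 0.00
  A1 & A3 = max(0, a+b−1) on (0.11, 0.48) = 0.00
  (A1 & A4) & (A1 & A3) = max(0, a+b−1) on (0.00, 0.00) = 0.00
  (A4 | ~A4) | ((A1 & A4) & (A1 & A3)) = min(1, a+b) on (1.00, 0.00) = 1.00
  → value = 1.0000
Under Zadeh (min–max):
  ~A4 = 1 − 0.45 = 0.55
  A4 | ~A4 = max(a, b) on (0.45, 0.55) = 0.55
  A1 & A4 = min(a, b) on (0.11, 0.45) = 0.11
  A1 & A3 = min(a, b) on (0.11, 0.48) = 0.11
  (A1 & A4) & (A1 & A3) = min(a, b) on (0.11, 0.11) = 0.11
  (A4 | ~A4) | ((A1 & A4) & (A1 & A3)) = max(a, b) on (0.55, 0.11) = 0.55
  → value = 0.5500
|1.0000 − 0.5500| = 0.450

0.450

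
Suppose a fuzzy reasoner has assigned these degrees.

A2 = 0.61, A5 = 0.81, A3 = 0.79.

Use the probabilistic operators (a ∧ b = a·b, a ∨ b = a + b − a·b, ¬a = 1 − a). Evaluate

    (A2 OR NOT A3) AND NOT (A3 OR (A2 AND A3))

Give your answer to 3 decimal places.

NOT A3 = 1 − 0.7900 = 0.2100
A2 OR NOT A3 = a + b − a·b on (0.6100, 0.2100) = 0.6919
A2 AND A3 = a·b on (0.6100, 0.7900) = 0.4819
A3 OR (A2 AND A3) = a + b − a·b on (0.7900, 0.4819) = 0.8912
NOT (A3 OR (A2 AND A3)) = 1 − 0.8912 = 0.1088
(A2 OR NOT A3) AND NOT (A3 OR (A2 AND A3)) = a·b on (0.6919, 0.1088) = 0.0753

0.075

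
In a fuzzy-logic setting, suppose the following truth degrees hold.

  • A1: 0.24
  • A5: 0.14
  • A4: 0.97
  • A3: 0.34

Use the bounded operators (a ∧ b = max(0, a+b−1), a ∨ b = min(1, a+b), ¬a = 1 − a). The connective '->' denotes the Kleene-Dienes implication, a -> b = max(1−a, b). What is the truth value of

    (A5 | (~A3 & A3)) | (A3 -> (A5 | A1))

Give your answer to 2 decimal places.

~A3 = 1 − 0.34 = 0.66
~A3 & A3 = max(0, a+b−1) on (0.66, 0.34) = 0.00
A5 | (~A3 & A3) = min(1, a+b) on (0.14, 0.00) = 0.14
A5 | A1 = min(1, a+b) on (0.14, 0.24) = 0.38
A3 -> (A5 | A1)  [Kleene-Dienes: max(1−a, b)] with a=0.34, b=0.38 → 0.66
(A5 | (~A3 & A3)) | (A3 -> (A5 | A1)) = min(1, a+b) on (0.14, 0.66) = 0.80

0.80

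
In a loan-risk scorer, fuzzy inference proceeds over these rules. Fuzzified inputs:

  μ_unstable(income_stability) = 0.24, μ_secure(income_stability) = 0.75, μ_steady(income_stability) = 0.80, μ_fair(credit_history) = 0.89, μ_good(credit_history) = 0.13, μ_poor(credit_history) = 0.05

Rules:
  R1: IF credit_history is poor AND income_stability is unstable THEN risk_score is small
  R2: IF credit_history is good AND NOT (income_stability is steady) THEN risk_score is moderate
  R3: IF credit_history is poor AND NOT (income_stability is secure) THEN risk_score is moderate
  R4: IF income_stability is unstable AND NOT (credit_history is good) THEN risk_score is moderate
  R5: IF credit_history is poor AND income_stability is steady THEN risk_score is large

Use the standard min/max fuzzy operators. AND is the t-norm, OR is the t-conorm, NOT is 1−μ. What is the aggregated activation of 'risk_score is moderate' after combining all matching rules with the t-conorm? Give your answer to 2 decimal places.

R1: poor=0.05, unstable=0.24; AND[min(a, b)] → w = 0.05
R2: good=0.13, ¬steady=1−0.80=0.20; AND[min(a, b)] → w = 0.13
R3: poor=0.05, ¬secure=1−0.75=0.25; AND[min(a, b)] → w = 0.05
R4: unstable=0.24, ¬good=1−0.13=0.87; AND[min(a, b)] → w = 0.24
R5: poor=0.05, steady=0.80; AND[min(a, b)] → w = 0.05
Rules with consequent 'moderate': {R2, R3, R4} → strengths 0.13, 0.05, 0.24
Aggregate via t-conorm [max(a, b)]: 0.24

0.24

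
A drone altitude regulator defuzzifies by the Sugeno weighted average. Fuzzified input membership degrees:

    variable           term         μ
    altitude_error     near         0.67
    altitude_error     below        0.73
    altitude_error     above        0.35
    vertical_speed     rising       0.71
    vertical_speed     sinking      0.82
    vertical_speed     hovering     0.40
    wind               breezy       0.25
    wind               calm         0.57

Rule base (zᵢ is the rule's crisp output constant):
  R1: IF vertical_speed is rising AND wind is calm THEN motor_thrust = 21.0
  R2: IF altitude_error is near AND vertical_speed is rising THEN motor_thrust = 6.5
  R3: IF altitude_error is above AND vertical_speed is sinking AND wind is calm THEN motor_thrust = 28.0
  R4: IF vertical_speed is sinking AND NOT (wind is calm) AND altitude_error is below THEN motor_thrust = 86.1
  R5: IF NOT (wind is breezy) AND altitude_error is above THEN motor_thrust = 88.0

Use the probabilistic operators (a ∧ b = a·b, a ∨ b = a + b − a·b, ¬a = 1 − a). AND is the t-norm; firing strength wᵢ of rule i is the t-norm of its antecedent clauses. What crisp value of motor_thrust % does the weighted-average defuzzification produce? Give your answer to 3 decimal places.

R1 (z=21.0): rising=0.71, calm=0.57; AND[a·b] → w = 0.4047
R2 (z=6.5): near=0.67, rising=0.71; AND[a·b] → w = 0.4757
R3 (z=28.0): above=0.35, sinking=0.82, calm=0.57; AND[a·b] → w = 0.1636
R4 (z=86.1): sinking=0.82, ¬calm=1−0.57=0.43, below=0.73; AND[a·b] → w = 0.2574
R5 (z=88.0): ¬breezy=1−0.25=0.75, above=0.35; AND[a·b] → w = 0.2625
Weighted average = (0.4047·21.0 + 0.4757·6.5 + 0.1636·28.0 + 0.2574·86.1 + 0.2625·88.0) / (0.4047 + 0.4757 + 0.1636 + 0.2574 + 0.2625)
  = 61.4332 / 1.5639 = 39.282

39.282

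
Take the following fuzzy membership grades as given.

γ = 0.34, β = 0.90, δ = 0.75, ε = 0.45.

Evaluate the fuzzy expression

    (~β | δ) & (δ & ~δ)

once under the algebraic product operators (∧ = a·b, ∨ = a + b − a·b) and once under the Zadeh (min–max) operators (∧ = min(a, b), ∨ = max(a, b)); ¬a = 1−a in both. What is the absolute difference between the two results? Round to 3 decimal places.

0.105

Under algebraic product:
  ~β = 1 − 0.9000 = 0.1000
  ~β | δ = a + b − a·b on (0.1000, 0.7500) = 0.7750
  ~δ = 1 − 0.7500 = 0.2500
  δ & ~δ = a·b on (0.7500, 0.2500) = 0.1875
  (~β | δ) & (δ & ~δ) = a·b on (0.7750, 0.1875) = 0.1453
  → value = 0.1453
Under Zadeh (min–max):
  ~β = 1 − 0.90 = 0.10
  ~β | δ = max(a, b) on (0.10, 0.75) = 0.75
  ~δ = 1 − 0.75 = 0.25
  δ & ~δ = min(a, b) on (0.75, 0.25) = 0.25
  (~β | δ) & (δ & ~δ) = min(a, b) on (0.75, 0.25) = 0.25
  → value = 0.2500
|0.1453 − 0.2500| = 0.105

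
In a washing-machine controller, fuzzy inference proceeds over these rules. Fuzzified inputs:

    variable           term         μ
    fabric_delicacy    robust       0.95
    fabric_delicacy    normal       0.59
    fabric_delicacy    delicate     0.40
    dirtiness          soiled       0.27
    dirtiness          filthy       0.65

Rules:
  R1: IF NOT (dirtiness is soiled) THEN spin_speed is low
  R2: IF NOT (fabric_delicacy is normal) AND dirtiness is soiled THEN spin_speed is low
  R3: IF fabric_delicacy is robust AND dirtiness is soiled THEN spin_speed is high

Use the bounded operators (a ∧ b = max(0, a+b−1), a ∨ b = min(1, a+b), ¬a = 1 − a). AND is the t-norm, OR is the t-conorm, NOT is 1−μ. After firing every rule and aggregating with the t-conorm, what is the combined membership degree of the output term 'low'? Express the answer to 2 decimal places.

0.73

R1: ¬soiled=1−0.27=0.73 → w = 0.73
R2: ¬normal=1−0.59=0.41, soiled=0.27; AND[max(0, a+b−1)] → w = 0.00
R3: robust=0.95, soiled=0.27; AND[max(0, a+b−1)] → w = 0.22
Rules with consequent 'low': {R1, R2} → strengths 0.73, 0.00
Aggregate via t-conorm [min(1, a+b)]: 0.73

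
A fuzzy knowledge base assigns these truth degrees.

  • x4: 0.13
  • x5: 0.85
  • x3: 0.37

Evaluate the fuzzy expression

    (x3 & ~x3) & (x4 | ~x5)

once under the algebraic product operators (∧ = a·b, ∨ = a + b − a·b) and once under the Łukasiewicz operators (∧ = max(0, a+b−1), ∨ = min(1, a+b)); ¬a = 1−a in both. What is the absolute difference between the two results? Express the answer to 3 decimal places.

0.061

Under algebraic product:
  ~x3 = 1 − 0.3700 = 0.6300
  x3 & ~x3 = a·b on (0.3700, 0.6300) = 0.2331
  ~x5 = 1 − 0.8500 = 0.1500
  x4 | ~x5 = a + b − a·b on (0.1300, 0.1500) = 0.2605
  (x3 & ~x3) & (x4 | ~x5) = a·b on (0.2331, 0.2605) = 0.0607
  → value = 0.0607
Under Łukasiewicz:
  ~x3 = 1 − 0.37 = 0.63
  x3 & ~x3 = max(0, a+b−1) on (0.37, 0.63) = 0.00
  ~x5 = 1 − 0.85 = 0.15
  x4 | ~x5 = min(1, a+b) on (0.13, 0.15) = 0.28
  (x3 & ~x3) & (x4 | ~x5) = max(0, a+b−1) on (0.00, 0.28) = 0.00
  → value = 0.0000
|0.0607 − 0.0000| = 0.061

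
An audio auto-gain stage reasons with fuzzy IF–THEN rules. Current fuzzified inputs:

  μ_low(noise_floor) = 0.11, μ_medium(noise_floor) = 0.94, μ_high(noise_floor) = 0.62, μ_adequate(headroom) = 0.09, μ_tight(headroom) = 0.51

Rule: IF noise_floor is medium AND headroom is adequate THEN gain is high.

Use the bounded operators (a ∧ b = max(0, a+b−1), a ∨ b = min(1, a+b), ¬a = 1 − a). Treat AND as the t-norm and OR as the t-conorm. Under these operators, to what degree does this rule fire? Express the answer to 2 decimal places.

firing strength: medium=0.94, adequate=0.09; AND[max(0, a+b−1)] → w = 0.03

0.03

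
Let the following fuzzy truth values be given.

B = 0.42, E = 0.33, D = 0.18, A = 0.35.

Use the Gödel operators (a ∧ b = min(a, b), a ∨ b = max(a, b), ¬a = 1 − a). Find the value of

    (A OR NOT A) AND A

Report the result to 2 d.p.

NOT A = 1 − 0.35 = 0.65
A OR NOT A = max(a, b) on (0.35, 0.65) = 0.65
(A OR NOT A) AND A = min(a, b) on (0.65, 0.35) = 0.35

0.35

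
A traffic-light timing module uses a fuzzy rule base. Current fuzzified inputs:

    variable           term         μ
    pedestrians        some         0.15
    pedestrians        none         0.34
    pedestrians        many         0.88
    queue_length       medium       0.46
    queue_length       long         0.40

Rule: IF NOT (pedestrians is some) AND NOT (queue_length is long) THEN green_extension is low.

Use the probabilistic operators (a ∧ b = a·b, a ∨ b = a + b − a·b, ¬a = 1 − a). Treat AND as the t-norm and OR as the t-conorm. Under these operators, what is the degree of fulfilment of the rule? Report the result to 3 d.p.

0.510

firing strength: ¬some=1−0.15=0.85, ¬long=1−0.40=0.60; AND[a·b] → w = 0.5100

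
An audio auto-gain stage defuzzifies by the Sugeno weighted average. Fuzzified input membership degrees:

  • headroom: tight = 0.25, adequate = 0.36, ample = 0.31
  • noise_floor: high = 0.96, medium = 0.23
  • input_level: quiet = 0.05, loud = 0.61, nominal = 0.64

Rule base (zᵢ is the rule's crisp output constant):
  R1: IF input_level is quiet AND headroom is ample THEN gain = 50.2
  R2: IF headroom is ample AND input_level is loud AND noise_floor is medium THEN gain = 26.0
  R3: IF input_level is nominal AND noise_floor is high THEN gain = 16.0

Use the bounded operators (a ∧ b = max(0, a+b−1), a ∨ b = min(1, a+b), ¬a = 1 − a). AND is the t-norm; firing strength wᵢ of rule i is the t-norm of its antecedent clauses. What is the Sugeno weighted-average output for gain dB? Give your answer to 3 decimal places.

R1 (z=50.2): quiet=0.05, ample=0.31; AND[max(0, a+b−1)] → w = 0.00
R2 (z=26.0): ample=0.31, loud=0.61, medium=0.23; AND[max(0, a+b−1)] → w = 0.00
R3 (z=16.0): nominal=0.64, high=0.96; AND[max(0, a+b−1)] → w = 0.60
Weighted average = (0.00·50.2 + 0.00·26.0 + 0.60·16.0) / (0.00 + 0.00 + 0.60)
  = 9.6000 / 0.6000 = 16.000

16.000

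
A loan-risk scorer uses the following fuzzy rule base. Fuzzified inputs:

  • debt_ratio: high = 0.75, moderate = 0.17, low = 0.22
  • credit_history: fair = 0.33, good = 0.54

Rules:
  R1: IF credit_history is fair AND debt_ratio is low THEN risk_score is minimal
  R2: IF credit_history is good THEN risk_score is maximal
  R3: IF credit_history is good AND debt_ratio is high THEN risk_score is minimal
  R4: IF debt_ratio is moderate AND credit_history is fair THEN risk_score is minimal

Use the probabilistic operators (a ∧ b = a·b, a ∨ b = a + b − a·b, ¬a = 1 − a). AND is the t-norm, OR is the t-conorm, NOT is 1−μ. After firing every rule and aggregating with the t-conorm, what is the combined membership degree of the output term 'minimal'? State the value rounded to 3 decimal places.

0.479

R1: fair=0.33, low=0.22; AND[a·b] → w = 0.0726
R2: good=0.54 → w = 0.5400
R3: good=0.54, high=0.75; AND[a·b] → w = 0.4050
R4: moderate=0.17, fair=0.33; AND[a·b] → w = 0.0561
Rules with consequent 'minimal': {R1, R3, R4} → strengths 0.0726, 0.4050, 0.0561
Aggregate via t-conorm [a + b − a·b]: 0.4792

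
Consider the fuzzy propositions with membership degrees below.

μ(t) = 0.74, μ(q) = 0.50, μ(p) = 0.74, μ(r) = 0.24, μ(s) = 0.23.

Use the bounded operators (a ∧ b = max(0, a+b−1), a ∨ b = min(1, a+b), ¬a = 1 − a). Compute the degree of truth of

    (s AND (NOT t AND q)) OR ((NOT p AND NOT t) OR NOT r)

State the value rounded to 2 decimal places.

NOT t = 1 − 0.74 = 0.26
NOT t AND q = max(0, a+b−1) on (0.26, 0.50) = 0.00
s AND (NOT t AND q) = max(0, a+b−1) on (0.23, 0.00) = 0.00
NOT p = 1 − 0.74 = 0.26
NOT t = 1 − 0.74 = 0.26
NOT p AND NOT t = max(0, a+b−1) on (0.26, 0.26) = 0.00
NOT r = 1 − 0.24 = 0.76
(NOT p AND NOT t) OR NOT r = min(1, a+b) on (0.00, 0.76) = 0.76
(s AND (NOT t AND q)) OR ((NOT p AND NOT t) OR NOT r) = min(1, a+b) on (0.00, 0.76) = 0.76

0.76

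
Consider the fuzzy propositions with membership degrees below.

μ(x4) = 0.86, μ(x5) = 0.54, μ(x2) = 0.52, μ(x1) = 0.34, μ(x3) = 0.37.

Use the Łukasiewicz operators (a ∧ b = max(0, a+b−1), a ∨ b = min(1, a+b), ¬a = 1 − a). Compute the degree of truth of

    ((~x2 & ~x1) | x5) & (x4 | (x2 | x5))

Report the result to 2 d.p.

0.68

~x2 = 1 − 0.52 = 0.48
~x1 = 1 − 0.34 = 0.66
~x2 & ~x1 = max(0, a+b−1) on (0.48, 0.66) = 0.14
(~x2 & ~x1) | x5 = min(1, a+b) on (0.14, 0.54) = 0.68
x2 | x5 = min(1, a+b) on (0.52, 0.54) = 1.00
x4 | (x2 | x5) = min(1, a+b) on (0.86, 1.00) = 1.00
((~x2 & ~x1) | x5) & (x4 | (x2 | x5)) = max(0, a+b−1) on (0.68, 1.00) = 0.68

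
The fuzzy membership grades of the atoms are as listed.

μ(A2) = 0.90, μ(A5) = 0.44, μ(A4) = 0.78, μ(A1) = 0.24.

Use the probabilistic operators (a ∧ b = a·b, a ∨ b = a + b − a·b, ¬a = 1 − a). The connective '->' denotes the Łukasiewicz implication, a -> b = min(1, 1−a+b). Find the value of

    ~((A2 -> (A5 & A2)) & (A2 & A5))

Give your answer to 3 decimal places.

0.804

A5 & A2 = a·b on (0.4400, 0.9000) = 0.3960
A2 -> (A5 & A2)  [Łukasiewicz: min(1, 1−a+b)] with a=0.9000, b=0.3960 → 0.4960
A2 & A5 = a·b on (0.9000, 0.4400) = 0.3960
(A2 -> (A5 & A2)) & (A2 & A5) = a·b on (0.4960, 0.3960) = 0.1964
~((A2 -> (A5 & A2)) & (A2 & A5)) = 1 − 0.1964 = 0.8036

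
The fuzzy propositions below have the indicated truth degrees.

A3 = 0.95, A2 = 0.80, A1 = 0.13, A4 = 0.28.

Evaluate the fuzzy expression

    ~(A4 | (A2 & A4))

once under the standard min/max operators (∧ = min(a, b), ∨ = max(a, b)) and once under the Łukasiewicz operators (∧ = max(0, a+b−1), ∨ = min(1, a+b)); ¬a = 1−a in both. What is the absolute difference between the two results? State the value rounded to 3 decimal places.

0.080

Under standard min/max:
  A2 & A4 = min(a, b) on (0.80, 0.28) = 0.28
  A4 | (A2 & A4) = max(a, b) on (0.28, 0.28) = 0.28
  ~(A4 | (A2 & A4)) = 1 − 0.28 = 0.72
  → value = 0.7200
Under Łukasiewicz:
  A2 & A4 = max(0, a+b−1) on (0.80, 0.28) = 0.08
  A4 | (A2 & A4) = min(1, a+b) on (0.28, 0.08) = 0.36
  ~(A4 | (A2 & A4)) = 1 − 0.36 = 0.64
  → value = 0.6400
|0.7200 − 0.6400| = 0.080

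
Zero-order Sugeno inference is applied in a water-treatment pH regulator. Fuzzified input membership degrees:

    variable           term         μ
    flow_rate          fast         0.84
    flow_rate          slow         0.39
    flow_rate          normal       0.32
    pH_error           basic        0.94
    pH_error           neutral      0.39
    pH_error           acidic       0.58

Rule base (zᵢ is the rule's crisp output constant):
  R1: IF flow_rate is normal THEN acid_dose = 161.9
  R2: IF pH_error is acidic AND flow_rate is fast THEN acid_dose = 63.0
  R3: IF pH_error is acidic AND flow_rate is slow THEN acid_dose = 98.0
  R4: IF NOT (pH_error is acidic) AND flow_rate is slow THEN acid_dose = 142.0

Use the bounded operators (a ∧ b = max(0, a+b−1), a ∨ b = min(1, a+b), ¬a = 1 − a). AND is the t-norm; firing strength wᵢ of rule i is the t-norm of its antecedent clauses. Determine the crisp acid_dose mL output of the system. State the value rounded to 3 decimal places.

R1 (z=161.9): normal=0.32 → w = 0.32
R2 (z=63.0): acidic=0.58, fast=0.84; AND[max(0, a+b−1)] → w = 0.42
R3 (z=98.0): acidic=0.58, slow=0.39; AND[max(0, a+b−1)] → w = 0.00
R4 (z=142.0): ¬acidic=1−0.58=0.42, slow=0.39; AND[max(0, a+b−1)] → w = 0.00
Weighted average = (0.32·161.9 + 0.42·63.0 + 0.00·98.0 + 0.00·142.0) / (0.32 + 0.42 + 0.00 + 0.00)
  = 78.2680 / 0.7400 = 105.768

105.768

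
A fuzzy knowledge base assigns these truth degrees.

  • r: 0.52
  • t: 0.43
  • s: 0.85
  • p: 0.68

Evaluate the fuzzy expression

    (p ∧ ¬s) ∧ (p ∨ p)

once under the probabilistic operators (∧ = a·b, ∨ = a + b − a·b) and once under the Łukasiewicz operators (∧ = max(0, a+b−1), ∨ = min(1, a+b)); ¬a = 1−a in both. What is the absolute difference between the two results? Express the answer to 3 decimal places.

Under probabilistic:
  ¬s = 1 − 0.8500 = 0.1500
  p ∧ ¬s = a·b on (0.6800, 0.1500) = 0.1020
  p ∨ p = a + b − a·b on (0.6800, 0.6800) = 0.8976
  (p ∧ ¬s) ∧ (p ∨ p) = a·b on (0.1020, 0.8976) = 0.0916
  → value = 0.0916
Under Łukasiewicz:
  ¬s = 1 − 0.85 = 0.15
  p ∧ ¬s = max(0, a+b−1) on (0.68, 0.15) = 0.00
  p ∨ p = min(1, a+b) on (0.68, 0.68) = 1.00
  (p ∧ ¬s) ∧ (p ∨ p) = max(0, a+b−1) on (0.00, 1.00) = 0.00
  → value = 0.0000
|0.0916 − 0.0000| = 0.092

0.092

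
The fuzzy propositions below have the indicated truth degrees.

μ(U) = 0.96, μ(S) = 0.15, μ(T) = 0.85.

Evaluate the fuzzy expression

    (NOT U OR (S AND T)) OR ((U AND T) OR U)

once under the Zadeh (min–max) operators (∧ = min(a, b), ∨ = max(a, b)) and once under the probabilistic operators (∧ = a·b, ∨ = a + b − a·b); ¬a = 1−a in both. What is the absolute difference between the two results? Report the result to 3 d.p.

0.034

Under Zadeh (min–max):
  NOT U = 1 − 0.96 = 0.04
  S AND T = min(a, b) on (0.15, 0.85) = 0.15
  NOT U OR (S AND T) = max(a, b) on (0.04, 0.15) = 0.15
  U AND T = min(a, b) on (0.96, 0.85) = 0.85
  (U AND T) OR U = max(a, b) on (0.85, 0.96) = 0.96
  (NOT U OR (S AND T)) OR ((U AND T) OR U) = max(a, b) on (0.15, 0.96) = 0.96
  → value = 0.9600
Under probabilistic:
  NOT U = 1 − 0.9600 = 0.0400
  S AND T = a·b on (0.1500, 0.8500) = 0.1275
  NOT U OR (S AND T) = a + b − a·b on (0.0400, 0.1275) = 0.1624
  U AND T = a·b on (0.9600, 0.8500) = 0.8160
  (U AND T) OR U = a + b − a·b on (0.8160, 0.9600) = 0.9926
  (NOT U OR (S AND T)) OR ((U AND T) OR U) = a + b − a·b on (0.1624, 0.9926) = 0.9938
  → value = 0.9938
|0.9600 − 0.9938| = 0.034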